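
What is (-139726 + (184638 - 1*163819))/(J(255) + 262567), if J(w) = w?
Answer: -118907/262822 ≈ -0.45242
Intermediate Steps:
(-139726 + (184638 - 1*163819))/(J(255) + 262567) = (-139726 + (184638 - 1*163819))/(255 + 262567) = (-139726 + (184638 - 163819))/262822 = (-139726 + 20819)*(1/262822) = -118907*1/262822 = -118907/262822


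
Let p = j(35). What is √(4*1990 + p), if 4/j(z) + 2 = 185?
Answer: 2*√66643293/183 ≈ 89.219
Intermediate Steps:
j(z) = 4/183 (j(z) = 4/(-2 + 185) = 4/183)
p = 4/183 ≈ 0.021858
√(4*1990 + p) = √(4*1990 + 4/183) = √(7960 + 4/183) = √(1456684/183) = 2*√66643293/183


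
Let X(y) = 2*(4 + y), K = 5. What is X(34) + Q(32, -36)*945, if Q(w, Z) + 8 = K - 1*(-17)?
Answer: 13306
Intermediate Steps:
X(y) = 8 + 2*y
Q(w, Z) = 14 (Q(w, Z) = -8 + (5 - 1*(-17)) = -8 + (5 + 17) = -8 + 22 = 14)
X(34) + Q(32, -36)*945 = (8 + 2*34) + 14*945 = (8 + 68) + 13230 = 76 + 13230 = 13306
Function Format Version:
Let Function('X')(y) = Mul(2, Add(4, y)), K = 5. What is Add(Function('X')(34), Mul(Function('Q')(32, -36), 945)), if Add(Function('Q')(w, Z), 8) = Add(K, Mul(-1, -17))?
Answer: 13306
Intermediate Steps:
Function('X')(y) = Add(8, Mul(2, y))
Function('Q')(w, Z) = 14 (Function('Q')(w, Z) = Add(-8, Add(5, Mul(-1, -17))) = Add(-8, Add(5, 17)) = Add(-8, 22) = 14)
Add(Function('X')(34), Mul(Function('Q')(32, -36), 945)) = Add(Add(8, Mul(2, 34)), Mul(14, 945)) = Add(Add(8, 68), 13230) = Add(76, 13230) = 13306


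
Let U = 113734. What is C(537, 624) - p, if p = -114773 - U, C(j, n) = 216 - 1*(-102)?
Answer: 228825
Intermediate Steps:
C(j, n) = 318 (C(j, n) = 216 + 102 = 318)
p = -228507 (p = -114773 - 1*113734 = -114773 - 113734 = -228507)
C(537, 624) - p = 318 - 1*(-228507) = 318 + 228507 = 228825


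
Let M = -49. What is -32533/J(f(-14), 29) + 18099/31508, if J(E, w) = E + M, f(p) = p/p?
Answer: 256479629/378096 ≈ 678.35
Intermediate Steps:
f(p) = 1
J(E, w) = -49 + E (J(E, w) = E - 49 = -49 + E)
-32533/J(f(-14), 29) + 18099/31508 = -32533/(-49 + 1) + 18099/31508 = -32533/(-48) + 18099*(1/31508) = -32533*(-1/48) + 18099/31508 = 32533/48 + 18099/31508 = 256479629/378096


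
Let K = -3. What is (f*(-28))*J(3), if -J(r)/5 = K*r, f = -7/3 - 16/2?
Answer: 13020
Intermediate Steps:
f = -31/3 (f = -7*⅓ - 16*½ = -7/3 - 8 = -31/3 ≈ -10.333)
J(r) = 15*r (J(r) = -(-15)*r = 15*r)
(f*(-28))*J(3) = (-31/3*(-28))*(15*3) = (868/3)*45 = 13020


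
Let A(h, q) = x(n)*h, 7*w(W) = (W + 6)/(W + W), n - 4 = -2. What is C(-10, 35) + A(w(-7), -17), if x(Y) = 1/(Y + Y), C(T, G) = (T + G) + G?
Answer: 23521/392 ≈ 60.003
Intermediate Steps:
n = 2 (n = 4 - 2 = 2)
C(T, G) = T + 2*G (C(T, G) = (G + T) + G = T + 2*G)
x(Y) = 1/(2*Y)
w(W) = (6 + W)/(14*W) (w(W) = ((W + 6)/(W + W))/7 = ((6 + W)/((2*W)))/7 = ((6 + W)*(1/(2*W)))/7 = ((6 + W)/(2*W))/7 = (6 + W)/(14*W))
A(h, q) = h/4 (A(h, q) = ((1/2)/2)*h = ((1/2)*(1/2))*h = h/4)
C(-10, 35) + A(w(-7), -17) = (-10 + 2*35) + ((1/14)*(6 - 7)/(-7))/4 = (-10 + 70) + ((1/14)*(-1/7)*(-1))/4 = 60 + (1/4)*(1/98) = 60 + 1/392 = 23521/392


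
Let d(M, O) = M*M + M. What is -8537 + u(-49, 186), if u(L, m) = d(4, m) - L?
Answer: -8468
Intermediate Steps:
d(M, O) = M + M² (d(M, O) = M² + M = M + M²)
u(L, m) = 20 - L (u(L, m) = 4*(1 + 4) - L = 4*5 - L = 20 - L)
-8537 + u(-49, 186) = -8537 + (20 - 1*(-49)) = -8537 + (20 + 49) = -8537 + 69 = -8468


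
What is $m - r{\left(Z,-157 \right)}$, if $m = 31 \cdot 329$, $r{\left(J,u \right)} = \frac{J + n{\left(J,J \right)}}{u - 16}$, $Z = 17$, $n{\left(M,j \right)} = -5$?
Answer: $\frac{1764439}{173} \approx 10199.0$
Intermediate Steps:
$r{\left(J,u \right)} = \frac{-5 + J}{-16 + u}$ ($r{\left(J,u \right)} = \frac{J - 5}{u - 16} = \frac{-5 + J}{-16 + u}$)
$m = 10199$
$m - r{\left(Z,-157 \right)} = 10199 - \frac{-5 + 17}{-16 - 157} = 10199 - \frac{1}{-173} \cdot 12 = 10199 - \left(- \frac{1}{173}\right) 12 = 10199 - - \frac{12}{173} = 10199 + \frac{12}{173} = \frac{1764439}{173}$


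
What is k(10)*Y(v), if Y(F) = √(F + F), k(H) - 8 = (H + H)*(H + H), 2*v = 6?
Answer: 408*√6 ≈ 999.39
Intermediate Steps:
v = 3 (v = (½)*6 = 3)
k(H) = 8 + 4*H² (k(H) = 8 + (H + H)*(H + H) = 8 + (2*H)*(2*H) = 8 + 4*H²)
Y(F) = √2*√F (Y(F) = √(2*F) = √2*√F)
k(10)*Y(v) = (8 + 4*10²)*(√2*√3) = (8 + 4*100)*√6 = (8 + 400)*√6 = 408*√6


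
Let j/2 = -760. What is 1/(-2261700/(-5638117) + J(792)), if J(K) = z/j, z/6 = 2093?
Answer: -225524680/1772781297 ≈ -0.12722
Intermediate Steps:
z = 12558 (z = 6*2093 = 12558)
j = -1520 (j = 2*(-760) = -1520)
J(K) = -6279/760 (J(K) = 12558/(-1520) = 12558*(-1/1520) = -6279/760)
1/(-2261700/(-5638117) + J(792)) = 1/(-2261700/(-5638117) - 6279/760) = 1/(-2261700*(-1/5638117) - 6279/760) = 1/(2261700/5638117 - 6279/760) = 1/(-1772781297/225524680) = -225524680/1772781297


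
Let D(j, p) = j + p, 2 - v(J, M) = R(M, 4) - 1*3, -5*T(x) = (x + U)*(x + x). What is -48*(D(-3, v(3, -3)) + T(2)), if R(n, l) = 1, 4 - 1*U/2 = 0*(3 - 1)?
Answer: 336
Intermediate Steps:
U = 8 (U = 8 - 0*(3 - 1) = 8 - 0*2 = 8 - 2*0 = 8 + 0 = 8)
T(x) = -2*x*(8 + x)/5 (T(x) = -(x + 8)*(x + x)/5 = -(8 + x)*2*x/5 = -2*x*(8 + x)/5)
v(J, M) = 4 (v(J, M) = 2 - (1 - 1*3) = 2 - (1 - 3) = 2 - 1*(-2) = 2 + 2 = 4)
-48*(D(-3, v(3, -3)) + T(2)) = -48*((-3 + 4) - ⅖*2*(8 + 2)) = -48*(1 - ⅖*2*10) = -48*(1 - 8) = -48*(-7) = 336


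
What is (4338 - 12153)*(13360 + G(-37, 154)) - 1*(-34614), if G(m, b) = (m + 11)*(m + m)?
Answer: -119409846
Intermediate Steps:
G(m, b) = 2*m*(11 + m) (G(m, b) = (11 + m)*(2*m) = 2*m*(11 + m))
(4338 - 12153)*(13360 + G(-37, 154)) - 1*(-34614) = (4338 - 12153)*(13360 + 2*(-37)*(11 - 37)) - 1*(-34614) = -7815*(13360 + 2*(-37)*(-26)) + 34614 = -7815*(13360 + 1924) + 34614 = -7815*15284 + 34614 = -119444460 + 34614 = -119409846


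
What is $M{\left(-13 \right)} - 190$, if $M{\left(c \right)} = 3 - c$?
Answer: $-174$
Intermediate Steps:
$M{\left(-13 \right)} - 190 = \left(3 - -13\right) - 190 = \left(3 + 13\right) - 190 = 16 - 190 = -174$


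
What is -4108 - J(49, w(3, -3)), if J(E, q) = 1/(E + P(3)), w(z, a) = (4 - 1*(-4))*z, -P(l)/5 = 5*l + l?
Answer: -168427/41 ≈ -4108.0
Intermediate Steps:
P(l) = -30*l (P(l) = -5*(5*l + l) = -30*l)
w(z, a) = 8*z (w(z, a) = (4 + 4)*z = 8*z)
J(E, q) = 1/(-90 + E) (J(E, q) = 1/(E - 30*3) = 1/(E - 90) = 1/(-90 + E))
-4108 - J(49, w(3, -3)) = -4108 - 1/(-90 + 49) = -4108 - 1/(-41) = -4108 - 1*(-1/41) = -4108 + 1/41 = -168427/41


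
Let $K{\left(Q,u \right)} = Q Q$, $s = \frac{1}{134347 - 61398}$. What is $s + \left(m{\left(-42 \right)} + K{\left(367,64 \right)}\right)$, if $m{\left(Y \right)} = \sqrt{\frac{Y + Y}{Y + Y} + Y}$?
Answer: $\frac{9825427862}{72949} + i \sqrt{41} \approx 1.3469 \cdot 10^{5} + 6.4031 i$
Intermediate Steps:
$m{\left(Y \right)} = \sqrt{1 + Y}$ ($m{\left(Y \right)} = \sqrt{\frac{2 Y}{2 Y} + Y} = \sqrt{2 Y \frac{1}{2 Y} + Y} = \sqrt{1 + Y}$)
$s = \frac{1}{72949} \approx 1.3708 \cdot 10^{-5}$
$K{\left(Q,u \right)} = Q^{2}$
$s + \left(m{\left(-42 \right)} + K{\left(367,64 \right)}\right) = \frac{1}{72949} + \left(\sqrt{1 - 42} + 367^{2}\right) = \frac{1}{72949} + \left(\sqrt{-41} + 134689\right) = \frac{1}{72949} + \left(i \sqrt{41} + 134689\right) = \frac{1}{72949} + \left(134689 + i \sqrt{41}\right) = \frac{9825427862}{72949} + i \sqrt{41}$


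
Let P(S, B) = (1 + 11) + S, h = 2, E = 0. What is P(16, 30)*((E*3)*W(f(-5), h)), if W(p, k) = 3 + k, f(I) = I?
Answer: 0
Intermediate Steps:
P(S, B) = 12 + S
P(16, 30)*((E*3)*W(f(-5), h)) = (12 + 16)*((0*3)*(3 + 2)) = 28*(0*5) = 28*0 = 0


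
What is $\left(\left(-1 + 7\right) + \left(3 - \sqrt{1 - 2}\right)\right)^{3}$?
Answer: $\left(9 - i\right)^{3} \approx 702.0 - 242.0 i$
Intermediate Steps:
$\left(\left(-1 + 7\right) + \left(3 - \sqrt{1 - 2}\right)\right)^{3} = \left(6 + \left(3 - \sqrt{-1}\right)\right)^{3} = \left(6 + \left(3 - i\right)\right)^{3} = \left(9 - i\right)^{3}$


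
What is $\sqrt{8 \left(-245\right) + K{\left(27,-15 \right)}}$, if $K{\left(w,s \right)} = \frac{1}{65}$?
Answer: $\frac{i \sqrt{8280935}}{65} \approx 44.272 i$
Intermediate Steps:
$K{\left(w,s \right)} = \frac{1}{65}$
$\sqrt{8 \left(-245\right) + K{\left(27,-15 \right)}} = \sqrt{8 \left(-245\right) + \frac{1}{65}} = \sqrt{-1960 + \frac{1}{65}} = \sqrt{- \frac{127399}{65}} = \frac{i \sqrt{8280935}}{65}$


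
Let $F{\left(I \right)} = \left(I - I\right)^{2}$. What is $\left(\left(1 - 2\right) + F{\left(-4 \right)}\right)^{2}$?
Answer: $1$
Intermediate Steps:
$F{\left(I \right)} = 0$ ($F{\left(I \right)} = 0^{2} = 0$)
$\left(\left(1 - 2\right) + F{\left(-4 \right)}\right)^{2} = \left(\left(1 - 2\right) + 0\right)^{2} = \left(-1 + 0\right)^{2} = \left(-1\right)^{2} = 1$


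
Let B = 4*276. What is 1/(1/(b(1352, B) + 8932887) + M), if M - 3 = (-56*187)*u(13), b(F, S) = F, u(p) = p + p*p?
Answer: -8934239/17027775044338 ≈ -5.2469e-7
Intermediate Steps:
B = 1104
u(p) = p + p**2
M = -1905901 (M = 3 + (-56*187)*(13*(1 + 13)) = 3 - 136136*14 = 3 - 10472*182 = 3 - 1905904 = -1905901)
1/(1/(b(1352, B) + 8932887) + M) = 1/(1/(1352 + 8932887) - 1905901) = 1/(1/8934239 - 1905901) = 1/(-17027775044338/8934239) = -8934239/17027775044338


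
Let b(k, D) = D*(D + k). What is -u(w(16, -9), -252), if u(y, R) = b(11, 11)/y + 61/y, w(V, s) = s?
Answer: 101/3 ≈ 33.667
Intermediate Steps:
u(y, R) = 303/y (u(y, R) = (11*(11 + 11))/y + 61/y = (11*22)/y + 61/y = 242/y + 61/y = 303/y)
-u(w(16, -9), -252) = -303/(-9) = -303*(-1)/9 = -1*(-101/3) = 101/3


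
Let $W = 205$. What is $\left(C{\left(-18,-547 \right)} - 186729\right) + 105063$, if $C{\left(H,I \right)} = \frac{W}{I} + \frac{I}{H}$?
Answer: $- \frac{803787917}{9846} \approx -81636.0$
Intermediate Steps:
$C{\left(H,I \right)} = \frac{205}{I} + \frac{I}{H}$
$\left(C{\left(-18,-547 \right)} - 186729\right) + 105063 = \left(\left(\frac{205}{-547} - \frac{547}{-18}\right) - 186729\right) + 105063 = \left(\left(205 \left(- \frac{1}{547}\right) - - \frac{547}{18}\right) - 186729\right) + 105063 = \left(\left(- \frac{205}{547} + \frac{547}{18}\right) - 186729\right) + 105063 = \left(\frac{295519}{9846} - 186729\right) + 105063 = - \frac{1838238215}{9846} + 105063 = - \frac{803787917}{9846}$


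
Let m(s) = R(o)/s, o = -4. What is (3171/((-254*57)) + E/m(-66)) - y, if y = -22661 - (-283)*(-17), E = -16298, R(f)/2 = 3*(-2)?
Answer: -300018999/4826 ≈ -62167.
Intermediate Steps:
R(f) = -12 (R(f) = 2*(3*(-2)) = 2*(-6) = -12)
m(s) = -12/s
y = -27472 (y = -22661 - 1*4811 = -22661 - 4811 = -27472)
(3171/((-254*57)) + E/m(-66)) - y = (3171/((-254*57)) - 16298/((-12/(-66)))) - 1*(-27472) = (3171/(-14478) - 16298/((-12*(-1/66)))) + 27472 = (3171*(-1/14478) - 16298/2/11) + 27472 = (-1057/4826 - 16298*11/2) + 27472 = (-1057/4826 - 89639) + 27472 = -432598871/4826 + 27472 = -300018999/4826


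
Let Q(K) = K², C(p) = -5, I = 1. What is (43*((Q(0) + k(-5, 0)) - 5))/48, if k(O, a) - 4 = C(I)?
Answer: -43/8 ≈ -5.3750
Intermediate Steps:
k(O, a) = -1 (k(O, a) = 4 - 5 = -1)
(43*((Q(0) + k(-5, 0)) - 5))/48 = (43*((0² - 1) - 5))/48 = (43*((0 - 1) - 5))*(1/48) = (43*(-1 - 5))*(1/48) = (43*(-6))*(1/48) = -258*1/48 = -43/8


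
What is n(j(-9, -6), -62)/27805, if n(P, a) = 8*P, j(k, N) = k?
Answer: -72/27805 ≈ -0.0025895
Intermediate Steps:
n(j(-9, -6), -62)/27805 = (8*(-9))/27805 = -72*1/27805 = -72/27805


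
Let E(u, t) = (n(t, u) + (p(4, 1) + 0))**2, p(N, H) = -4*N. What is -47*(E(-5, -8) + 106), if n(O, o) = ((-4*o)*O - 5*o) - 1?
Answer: -1090870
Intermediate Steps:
n(O, o) = -1 - 5*o - 4*O*o (n(O, o) = (-4*O*o - 5*o) - 1 = (-5*o - 4*O*o) - 1 = -1 - 5*o - 4*O*o)
E(u, t) = (-17 - 5*u - 4*t*u)**2 (E(u, t) = ((-1 - 5*u - 4*t*u) + (-4*4 + 0))**2 = ((-1 - 5*u - 4*t*u) + (-16 + 0))**2 = ((-1 - 5*u - 4*t*u) - 16)**2 = (-17 - 5*u - 4*t*u)**2)
-47*(E(-5, -8) + 106) = -47*((17 + 5*(-5) + 4*(-8)*(-5))**2 + 106) = -47*((17 - 25 + 160)**2 + 106) = -47*(152**2 + 106) = -47*(23104 + 106) = -47*23210 = -1090870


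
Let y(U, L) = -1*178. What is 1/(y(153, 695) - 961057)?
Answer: -1/961235 ≈ -1.0403e-6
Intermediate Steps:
y(U, L) = -178
1/(y(153, 695) - 961057) = 1/(-178 - 961057) = 1/(-961235) = -1/961235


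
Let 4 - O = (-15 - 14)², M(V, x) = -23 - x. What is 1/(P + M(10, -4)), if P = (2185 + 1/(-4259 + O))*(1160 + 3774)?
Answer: 2548/27469402041 ≈ 9.2758e-8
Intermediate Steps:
O = -837 (O = 4 - (-15 - 14)² = 4 - 1*(-29)² = 4 - 1*841 = 4 - 841 = -837)
P = 27469450453/2548 (P = (2185 + 1/(-4259 - 837))*(1160 + 3774) = (2185 + 1/(-5096))*4934 = (2185 - 1/5096)*4934 = (11134759/5096)*4934 = 27469450453/2548 ≈ 1.0781e+7)
1/(P + M(10, -4)) = 1/(27469450453/2548 + (-23 - 1*(-4))) = 1/(27469450453/2548 + (-23 + 4)) = 1/(27469450453/2548 - 19) = 1/(27469402041/2548) = 2548/27469402041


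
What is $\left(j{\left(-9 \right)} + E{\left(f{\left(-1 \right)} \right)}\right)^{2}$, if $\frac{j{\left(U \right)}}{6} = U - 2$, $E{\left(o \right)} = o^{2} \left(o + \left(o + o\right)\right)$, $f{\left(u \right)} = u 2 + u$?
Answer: $21609$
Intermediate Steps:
$f{\left(u \right)} = 3 u$ ($f{\left(u \right)} = 2 u + u = 3 u$)
$E{\left(o \right)} = 3 o^{3}$ ($E{\left(o \right)} = o^{2} \left(o + 2 o\right) = o^{2} \cdot 3 o = 3 o^{3}$)
$j{\left(U \right)} = -12 + 6 U$ ($j{\left(U \right)} = 6 \left(U - 2\right) = 6 \left(-2 + U\right) = -12 + 6 U$)
$\left(j{\left(-9 \right)} + E{\left(f{\left(-1 \right)} \right)}\right)^{2} = \left(\left(-12 + 6 \left(-9\right)\right) + 3 \left(3 \left(-1\right)\right)^{3}\right)^{2} = \left(\left(-12 - 54\right) + 3 \left(-3\right)^{3}\right)^{2} = \left(-66 + 3 \left(-27\right)\right)^{2} = \left(-66 - 81\right)^{2} = \left(-147\right)^{2} = 21609$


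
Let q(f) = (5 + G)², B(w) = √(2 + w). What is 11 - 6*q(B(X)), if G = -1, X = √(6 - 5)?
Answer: -85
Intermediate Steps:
X = 1 (X = √1 = 1)
q(f) = 16 (q(f) = (5 - 1)² = 4² = 16)
11 - 6*q(B(X)) = 11 - 6*16 = 11 - 96 = -85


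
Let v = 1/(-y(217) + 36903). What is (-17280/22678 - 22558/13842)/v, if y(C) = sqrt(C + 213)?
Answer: -2308774948321/26159073 + 187690021*sqrt(430)/78477219 ≈ -88210.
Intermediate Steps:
y(C) = sqrt(213 + C)
v = 1/(36903 - sqrt(430)) (v = 1/(-sqrt(213 + 217) + 36903) = 1/(-sqrt(430) + 36903) = 1/(36903 - sqrt(430)) ≈ 2.7113e-5)
(-17280/22678 - 22558/13842)/v = (-17280/22678 - 22558/13842)/(36903/1361830979 + sqrt(430)/1361830979) = (-17280*1/22678 - 22558*1/13842)/(36903/1361830979 + sqrt(430)/1361830979) = (-8640/11339 - 11279/6921)/(36903/1361830979 + sqrt(430)/1361830979) = -187690021/(78477219*(36903/1361830979 + sqrt(430)/1361830979))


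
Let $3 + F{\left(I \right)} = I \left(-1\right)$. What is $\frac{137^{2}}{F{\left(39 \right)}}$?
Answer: $- \frac{18769}{42} \approx -446.88$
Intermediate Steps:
$F{\left(I \right)} = -3 - I$ ($F{\left(I \right)} = -3 + I \left(-1\right) = -3 - I$)
$\frac{137^{2}}{F{\left(39 \right)}} = \frac{137^{2}}{-3 - 39} = \frac{18769}{-3 - 39} = \frac{18769}{-42} = 18769 \left(- \frac{1}{42}\right) = - \frac{18769}{42}$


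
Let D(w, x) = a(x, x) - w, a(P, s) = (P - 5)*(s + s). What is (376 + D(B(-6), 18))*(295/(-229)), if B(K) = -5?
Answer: -250455/229 ≈ -1093.7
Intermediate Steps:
a(P, s) = 2*s*(-5 + P) (a(P, s) = (-5 + P)*(2*s) = 2*s*(-5 + P))
D(w, x) = -w + 2*x*(-5 + x) (D(w, x) = 2*x*(-5 + x) - w = -w + 2*x*(-5 + x))
(376 + D(B(-6), 18))*(295/(-229)) = (376 + (-1*(-5) + 2*18*(-5 + 18)))*(295/(-229)) = (376 + (5 + 2*18*13))*(295*(-1/229)) = (376 + (5 + 468))*(-295/229) = (376 + 473)*(-295/229) = 849*(-295/229) = -250455/229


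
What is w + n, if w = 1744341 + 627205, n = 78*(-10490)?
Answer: 1553326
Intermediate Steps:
n = -818220
w = 2371546
w + n = 2371546 - 818220 = 1553326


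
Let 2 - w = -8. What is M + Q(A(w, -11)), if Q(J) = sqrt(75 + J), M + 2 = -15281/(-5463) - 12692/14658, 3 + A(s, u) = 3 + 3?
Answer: -916801/13346109 + sqrt(78) ≈ 8.7631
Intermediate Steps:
w = 10 (w = 2 - 1*(-8) = 2 + 8 = 10)
A(s, u) = 3 (A(s, u) = -3 + (3 + 3) = -3 + 6 = 3)
M = -916801/13346109 (M = -2 + (-15281/(-5463) - 12692/14658) = -2 + (-15281*(-1/5463) - 12692*1/14658) = -2 + (15281/5463 - 6346/7329) = -2 + 25775417/13346109 = -916801/13346109 ≈ -0.068694)
M + Q(A(w, -11)) = -916801/13346109 + sqrt(75 + 3) = -916801/13346109 + sqrt(78)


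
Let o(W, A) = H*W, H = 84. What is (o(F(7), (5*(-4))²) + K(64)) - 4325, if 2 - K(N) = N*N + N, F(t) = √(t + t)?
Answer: -8483 + 84*√14 ≈ -8168.7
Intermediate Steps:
F(t) = √2*√t (F(t) = √(2*t) = √2*√t)
K(N) = 2 - N - N² (K(N) = 2 - (N*N + N) = 2 - (N² + N) = 2 - (N + N²) = 2 + (-N - N²) = 2 - N - N²)
o(W, A) = 84*W
(o(F(7), (5*(-4))²) + K(64)) - 4325 = (84*(√2*√7) + (2 - 1*64 - 1*64²)) - 4325 = (84*√14 + (2 - 64 - 1*4096)) - 4325 = (84*√14 + (2 - 64 - 4096)) - 4325 = (84*√14 - 4158) - 4325 = (-4158 + 84*√14) - 4325 = -8483 + 84*√14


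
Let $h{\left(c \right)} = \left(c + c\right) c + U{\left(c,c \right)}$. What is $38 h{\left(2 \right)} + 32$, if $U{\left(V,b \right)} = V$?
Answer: $412$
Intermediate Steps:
$h{\left(c \right)} = c + 2 c^{2}$ ($h{\left(c \right)} = \left(c + c\right) c + c = 2 c c + c = 2 c^{2} + c = c + 2 c^{2}$)
$38 h{\left(2 \right)} + 32 = 38 \cdot 2 \left(1 + 2 \cdot 2\right) + 32 = 38 \cdot 2 \left(1 + 4\right) + 32 = 38 \cdot 2 \cdot 5 + 32 = 38 \cdot 10 + 32 = 380 + 32 = 412$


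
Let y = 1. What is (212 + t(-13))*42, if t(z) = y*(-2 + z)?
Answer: 8274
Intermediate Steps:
t(z) = -2 + z (t(z) = 1*(-2 + z) = -2 + z)
(212 + t(-13))*42 = (212 + (-2 - 13))*42 = (212 - 15)*42 = 197*42 = 8274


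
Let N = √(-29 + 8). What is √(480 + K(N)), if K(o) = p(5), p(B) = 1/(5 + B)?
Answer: √48010/10 ≈ 21.911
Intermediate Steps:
N = I*√21 (N = √(-21) = I*√21 ≈ 4.5826*I)
K(o) = ⅒ (K(o) = 1/(5 + 5) = 1/10 = ⅒)
√(480 + K(N)) = √(480 + ⅒) = √(4801/10) = √48010/10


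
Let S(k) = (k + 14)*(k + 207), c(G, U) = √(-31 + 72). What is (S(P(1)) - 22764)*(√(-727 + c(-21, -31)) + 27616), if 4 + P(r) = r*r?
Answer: -566680320 - 20520*I*√(727 - √41) ≈ -5.6668e+8 - 5.5084e+5*I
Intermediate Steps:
P(r) = -4 + r² (P(r) = -4 + r*r = -4 + r²)
c(G, U) = √41
S(k) = (14 + k)*(207 + k)
(S(P(1)) - 22764)*(√(-727 + c(-21, -31)) + 27616) = ((2898 + (-4 + 1²)² + 221*(-4 + 1²)) - 22764)*(√(-727 + √41) + 27616) = ((2898 + (-4 + 1)² + 221*(-4 + 1)) - 22764)*(27616 + √(-727 + √41)) = ((2898 + (-3)² + 221*(-3)) - 22764)*(27616 + √(-727 + √41)) = ((2898 + 9 - 663) - 22764)*(27616 + √(-727 + √41)) = (2244 - 22764)*(27616 + √(-727 + √41)) = -20520*(27616 + √(-727 + √41)) = -566680320 - 20520*√(-727 + √41)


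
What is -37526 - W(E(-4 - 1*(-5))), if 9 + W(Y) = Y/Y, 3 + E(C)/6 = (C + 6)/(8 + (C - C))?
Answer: -37518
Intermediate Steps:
E(C) = -27/2 + 3*C/4 (E(C) = -18 + 6*((C + 6)/(8 + (C - C))) = -18 + 6*((6 + C)/(8 + 0)) = -18 + 6*((6 + C)/8) = -18 + 6*((6 + C)*(⅛)) = -18 + 6*(¾ + C/8) = -18 + (9/2 + 3*C/4) = -27/2 + 3*C/4)
W(Y) = -8 (W(Y) = -9 + Y/Y = -9 + 1 = -8)
-37526 - W(E(-4 - 1*(-5))) = -37526 - 1*(-8) = -37526 + 8 = -37518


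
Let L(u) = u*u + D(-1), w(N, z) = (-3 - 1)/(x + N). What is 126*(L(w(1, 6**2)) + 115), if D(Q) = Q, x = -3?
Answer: 14868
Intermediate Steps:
w(N, z) = -4/(-3 + N) (w(N, z) = (-3 - 1)/(-3 + N) = -4/(-3 + N))
L(u) = -1 + u**2 (L(u) = u*u - 1 = u**2 - 1 = -1 + u**2)
126*(L(w(1, 6**2)) + 115) = 126*((-1 + (-4/(-3 + 1))**2) + 115) = 126*((-1 + (-4/(-2))**2) + 115) = 126*((-1 + (-4*(-1/2))**2) + 115) = 126*((-1 + 2**2) + 115) = 126*((-1 + 4) + 115) = 126*(3 + 115) = 126*118 = 14868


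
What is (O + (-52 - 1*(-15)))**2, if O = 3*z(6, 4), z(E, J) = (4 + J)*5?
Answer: 6889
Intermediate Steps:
z(E, J) = 20 + 5*J
O = 120 (O = 3*(20 + 5*4) = 3*(20 + 20) = 3*40 = 120)
(O + (-52 - 1*(-15)))**2 = (120 + (-52 - 1*(-15)))**2 = (120 + (-52 + 15))**2 = (120 - 37)**2 = 83**2 = 6889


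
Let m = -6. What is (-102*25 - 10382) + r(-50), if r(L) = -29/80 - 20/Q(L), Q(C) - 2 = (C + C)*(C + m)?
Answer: -2897884589/224080 ≈ -12932.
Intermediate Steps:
Q(C) = 2 + 2*C*(-6 + C) (Q(C) = 2 + (C + C)*(C - 6) = 2 + (2*C)*(-6 + C) = 2 + 2*C*(-6 + C))
r(L) = -29/80 - 20/(2 - 12*L + 2*L**2)
(-102*25 - 10382) + r(-50) = (-102*25 - 10382) + (-829 - 29*(-50)**2 + 174*(-50))/(80*(1 + (-50)**2 - 6*(-50))) = (-2550 - 10382) + (-829 - 29*2500 - 8700)/(80*(1 + 2500 + 300)) = -12932 + (1/80)*(-829 - 72500 - 8700)/2801 = -12932 + (1/80)*(1/2801)*(-82029) = -12932 - 82029/224080 = -2897884589/224080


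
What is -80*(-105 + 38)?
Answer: 5360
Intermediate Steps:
-80*(-105 + 38) = -80*(-67) = 5360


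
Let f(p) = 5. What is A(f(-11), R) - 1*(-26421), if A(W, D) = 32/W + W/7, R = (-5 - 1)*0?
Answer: 924984/35 ≈ 26428.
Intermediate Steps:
R = 0 (R = -6*0 = 0)
A(W, D) = 32/W + W/7 (A(W, D) = 32/W + W*(⅐) = 32/W + W/7)
A(f(-11), R) - 1*(-26421) = (32/5 + (⅐)*5) - 1*(-26421) = (32*(⅕) + 5/7) + 26421 = (32/5 + 5/7) + 26421 = 249/35 + 26421 = 924984/35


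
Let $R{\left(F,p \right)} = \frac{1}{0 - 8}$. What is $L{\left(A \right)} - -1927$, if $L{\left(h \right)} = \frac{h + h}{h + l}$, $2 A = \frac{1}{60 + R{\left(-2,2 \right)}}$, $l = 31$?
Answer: $\frac{28621739}{14853} \approx 1927.0$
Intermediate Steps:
$R{\left(F,p \right)} = - \frac{1}{8}$ ($R{\left(F,p \right)} = \frac{1}{-8} = - \frac{1}{8}$)
$A = \frac{4}{479}$ ($A = \frac{1}{2 \left(60 - \frac{1}{8}\right)} = \frac{1}{2 \cdot \frac{479}{8}} = \frac{1}{2} \cdot \frac{8}{479} = \frac{4}{479} \approx 0.0083507$)
$L{\left(h \right)} = \frac{2 h}{31 + h}$ ($L{\left(h \right)} = \frac{h + h}{h + 31} = \frac{2 h}{31 + h}$)
$L{\left(A \right)} - -1927 = 2 \cdot \frac{4}{479} \frac{1}{31 + \frac{4}{479}} - -1927 = 2 \cdot \frac{4}{479} \frac{1}{\frac{14853}{479}} + 1927 = 2 \cdot \frac{4}{479} \cdot \frac{479}{14853} + 1927 = \frac{8}{14853} + 1927 = \frac{28621739}{14853}$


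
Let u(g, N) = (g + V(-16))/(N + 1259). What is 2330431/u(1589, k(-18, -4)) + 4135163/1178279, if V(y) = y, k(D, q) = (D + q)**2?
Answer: 4786106558689406/1853432867 ≈ 2.5823e+6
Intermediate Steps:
u(g, N) = (-16 + g)/(1259 + N) (u(g, N) = (g - 16)/(N + 1259) = (-16 + g)/(1259 + N))
2330431/u(1589, k(-18, -4)) + 4135163/1178279 = 2330431/(((-16 + 1589)/(1259 + (-18 - 4)**2))) + 4135163/1178279 = 2330431/((1573/(1259 + (-22)**2))) + 4135163*(1/1178279) = 2330431/((1573/(1259 + 484))) + 4135163/1178279 = 2330431/((1573/1743)) + 4135163/1178279 = 2330431/(((1/1743)*1573)) + 4135163/1178279 = 2330431/(1573/1743) + 4135163/1178279 = 2330431*(1743/1573) + 4135163/1178279 = 4061941233/1573 + 4135163/1178279 = 4786106558689406/1853432867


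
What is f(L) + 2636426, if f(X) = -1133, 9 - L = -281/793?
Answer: 2635293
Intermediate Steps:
L = 7418/793 (L = 9 - (-281)/793 = 9 - 1*(-281/793) = 9 + 281/793 = 7418/793 ≈ 9.3544)
f(L) + 2636426 = -1133 + 2636426 = 2635293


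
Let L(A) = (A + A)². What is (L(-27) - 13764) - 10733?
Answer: -21581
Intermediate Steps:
L(A) = 4*A² (L(A) = (2*A)² = 4*A²)
(L(-27) - 13764) - 10733 = (4*(-27)² - 13764) - 10733 = (4*729 - 13764) - 10733 = (2916 - 13764) - 10733 = -10848 - 10733 = -21581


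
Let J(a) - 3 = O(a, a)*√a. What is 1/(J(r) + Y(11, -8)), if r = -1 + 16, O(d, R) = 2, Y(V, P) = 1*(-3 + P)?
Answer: -2 - √15/2 ≈ -3.9365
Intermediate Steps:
Y(V, P) = -3 + P
r = 15
J(a) = 3 + 2*√a
1/(J(r) + Y(11, -8)) = 1/((3 + 2*√15) + (-3 - 8)) = 1/((3 + 2*√15) - 11) = 1/(-8 + 2*√15)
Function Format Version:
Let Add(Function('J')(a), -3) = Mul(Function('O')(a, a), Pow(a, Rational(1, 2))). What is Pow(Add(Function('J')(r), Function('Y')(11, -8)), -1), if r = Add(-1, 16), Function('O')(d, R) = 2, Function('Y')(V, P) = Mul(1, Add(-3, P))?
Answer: Add(-2, Mul(Rational(-1, 2), Pow(15, Rational(1, 2)))) ≈ -3.9365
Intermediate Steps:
Function('Y')(V, P) = Add(-3, P)
r = 15
Function('J')(a) = Add(3, Mul(2, Pow(a, Rational(1, 2))))
Pow(Add(Function('J')(r), Function('Y')(11, -8)), -1) = Pow(Add(Add(3, Mul(2, Pow(15, Rational(1, 2)))), Add(-3, -8)), -1) = Pow(Add(Add(3, Mul(2, Pow(15, Rational(1, 2)))), -11), -1) = Pow(Add(-8, Mul(2, Pow(15, Rational(1, 2)))), -1)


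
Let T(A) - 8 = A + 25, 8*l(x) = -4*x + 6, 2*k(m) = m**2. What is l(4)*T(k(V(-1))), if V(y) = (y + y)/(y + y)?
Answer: -335/8 ≈ -41.875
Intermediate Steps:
V(y) = 1 (V(y) = (2*y)/((2*y)) = (2*y)*(1/(2*y)) = 1)
k(m) = m**2/2
l(x) = 3/4 - x/2 (l(x) = (-4*x + 6)/8 = (6 - 4*x)/8 = 3/4 - x/2)
T(A) = 33 + A (T(A) = 8 + (A + 25) = 8 + (25 + A) = 33 + A)
l(4)*T(k(V(-1))) = (3/4 - 1/2*4)*(33 + (1/2)*1**2) = (3/4 - 2)*(33 + (1/2)*1) = -5*(33 + 1/2)/4 = -5/4*67/2 = -335/8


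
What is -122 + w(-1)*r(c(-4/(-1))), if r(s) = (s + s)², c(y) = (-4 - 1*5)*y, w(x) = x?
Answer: -5306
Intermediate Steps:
c(y) = -9*y (c(y) = (-4 - 5)*y = -9*y)
r(s) = 4*s² (r(s) = (2*s)² = 4*s²)
-122 + w(-1)*r(c(-4/(-1))) = -122 - 4*(-(-36)/(-1))² = -122 - 4*(-(-36)*(-1))² = -122 - 4*(-9*4)² = -122 - 4*(-36)² = -122 - 4*1296 = -122 - 1*5184 = -122 - 5184 = -5306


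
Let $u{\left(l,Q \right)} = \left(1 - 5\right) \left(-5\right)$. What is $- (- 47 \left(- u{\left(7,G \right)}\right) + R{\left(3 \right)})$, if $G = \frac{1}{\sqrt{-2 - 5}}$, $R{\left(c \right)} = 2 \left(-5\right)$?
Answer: $-930$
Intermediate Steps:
$R{\left(c \right)} = -10$
$G = - \frac{i \sqrt{7}}{7}$ ($G = \frac{1}{\sqrt{-7}} = \frac{1}{i \sqrt{7}} = - \frac{i \sqrt{7}}{7} \approx - 0.37796 i$)
$u{\left(l,Q \right)} = 20$ ($u{\left(l,Q \right)} = \left(-4\right) \left(-5\right) = 20$)
$- (- 47 \left(- u{\left(7,G \right)}\right) + R{\left(3 \right)}) = - (- 47 \left(\left(-1\right) 20\right) - 10) = - (\left(-47\right) \left(-20\right) - 10) = - (940 - 10) = \left(-1\right) 930 = -930$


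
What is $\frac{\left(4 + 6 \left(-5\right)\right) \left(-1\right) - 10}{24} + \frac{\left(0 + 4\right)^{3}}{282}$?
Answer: $\frac{42}{47} \approx 0.89362$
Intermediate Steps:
$\frac{\left(4 + 6 \left(-5\right)\right) \left(-1\right) - 10}{24} + \frac{\left(0 + 4\right)^{3}}{282} = \left(\left(4 - 30\right) \left(-1\right) - 10\right) \frac{1}{24} + 4^{3} \cdot \frac{1}{282} = \left(\left(-26\right) \left(-1\right) - 10\right) \frac{1}{24} + 64 \cdot \frac{1}{282} = \left(26 - 10\right) \frac{1}{24} + \frac{32}{141} = 16 \cdot \frac{1}{24} + \frac{32}{141} = \frac{2}{3} + \frac{32}{141} = \frac{42}{47}$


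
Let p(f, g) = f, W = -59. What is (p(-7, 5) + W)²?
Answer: 4356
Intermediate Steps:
(p(-7, 5) + W)² = (-7 - 59)² = (-66)² = 4356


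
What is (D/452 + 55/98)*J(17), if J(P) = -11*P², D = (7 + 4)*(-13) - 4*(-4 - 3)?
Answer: -21601305/22148 ≈ -975.32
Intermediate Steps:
D = -115 (D = 11*(-13) - 4*(-7) = -143 + 28 = -115)
(D/452 + 55/98)*J(17) = (-115/452 + 55/98)*(-11*17²) = (-115*1/452 + 55*(1/98))*(-11*289) = (-115/452 + 55/98)*(-3179) = (6795/22148)*(-3179) = -21601305/22148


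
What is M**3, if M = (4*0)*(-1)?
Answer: 0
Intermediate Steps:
M = 0 (M = 0*(-1) = 0)
M**3 = 0**3 = 0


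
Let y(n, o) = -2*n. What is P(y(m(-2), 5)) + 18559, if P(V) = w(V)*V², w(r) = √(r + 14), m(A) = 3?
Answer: 18559 + 72*√2 ≈ 18661.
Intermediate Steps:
w(r) = √(14 + r)
P(V) = V²*√(14 + V) (P(V) = √(14 + V)*V² = V²*√(14 + V))
P(y(m(-2), 5)) + 18559 = (-2*3)²*√(14 - 2*3) + 18559 = (-6)²*√(14 - 6) + 18559 = 36*√8 + 18559 = 36*(2*√2) + 18559 = 72*√2 + 18559 = 18559 + 72*√2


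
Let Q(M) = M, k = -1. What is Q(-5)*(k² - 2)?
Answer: 5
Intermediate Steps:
Q(-5)*(k² - 2) = -5*((-1)² - 2) = -5*(1 - 2) = -5*(-1) = 5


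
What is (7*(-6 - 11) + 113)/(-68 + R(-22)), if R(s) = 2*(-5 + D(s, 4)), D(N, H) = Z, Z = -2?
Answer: 3/41 ≈ 0.073171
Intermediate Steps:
D(N, H) = -2
R(s) = -14 (R(s) = 2*(-5 - 2) = 2*(-7) = -14)
(7*(-6 - 11) + 113)/(-68 + R(-22)) = (7*(-6 - 11) + 113)/(-68 - 14) = (7*(-17) + 113)/(-82) = (-119 + 113)*(-1/82) = -6*(-1/82) = 3/41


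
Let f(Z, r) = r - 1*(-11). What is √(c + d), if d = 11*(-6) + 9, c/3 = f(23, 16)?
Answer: 2*√6 ≈ 4.8990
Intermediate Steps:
f(Z, r) = 11 + r (f(Z, r) = r + 11 = 11 + r)
c = 81 (c = 3*(11 + 16) = 3*27 = 81)
d = -57 (d = -66 + 9 = -57)
√(c + d) = √(81 - 57) = √24 = 2*√6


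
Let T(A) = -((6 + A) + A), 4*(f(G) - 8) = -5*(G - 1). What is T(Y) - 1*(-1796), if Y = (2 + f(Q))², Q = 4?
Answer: 13695/8 ≈ 1711.9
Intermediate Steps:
f(G) = 37/4 - 5*G/4 (f(G) = 8 + (-5*(G - 1))/4 = 8 + (-5*(-1 + G))/4 = 8 + (5 - 5*G)/4 = 8 + (5/4 - 5*G/4) = 37/4 - 5*G/4)
Y = 625/16 (Y = (2 + (37/4 - 5/4*4))² = (2 + (37/4 - 5))² = (2 + 17/4)² = (25/4)² = 625/16 ≈ 39.063)
T(A) = -6 - 2*A (T(A) = -(6 + 2*A) = -6 - 2*A)
T(Y) - 1*(-1796) = (-6 - 2*625/16) - 1*(-1796) = (-6 - 625/8) + 1796 = -673/8 + 1796 = 13695/8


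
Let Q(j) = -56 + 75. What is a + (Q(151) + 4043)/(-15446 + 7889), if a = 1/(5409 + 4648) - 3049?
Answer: -77255709226/25333583 ≈ -3049.5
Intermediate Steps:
Q(j) = 19
a = -30663792/10057 (a = 1/10057 - 3049 = -30663792/10057 ≈ -3049.0)
a + (Q(151) + 4043)/(-15446 + 7889) = -30663792/10057 + (19 + 4043)/(-15446 + 7889) = -30663792/10057 + 4062/(-7557) = -30663792/10057 + 4062*(-1/7557) = -30663792/10057 - 1354/2519 = -77255709226/25333583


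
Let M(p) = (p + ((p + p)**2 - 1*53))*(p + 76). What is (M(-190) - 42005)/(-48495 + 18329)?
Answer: 16475903/30166 ≈ 546.17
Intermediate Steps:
M(p) = (76 + p)*(-53 + p + 4*p**2) (M(p) = (p + ((2*p)**2 - 53))*(76 + p) = (p + (4*p**2 - 53))*(76 + p) = (p + (-53 + 4*p**2))*(76 + p) = (-53 + p + 4*p**2)*(76 + p) = (76 + p)*(-53 + p + 4*p**2))
(M(-190) - 42005)/(-48495 + 18329) = ((-4028 + 4*(-190)**3 + 23*(-190) + 305*(-190)**2) - 42005)/(-48495 + 18329) = ((-4028 + 4*(-6859000) - 4370 + 305*36100) - 42005)/(-30166) = ((-4028 - 27436000 - 4370 + 11010500) - 42005)*(-1/30166) = (-16433898 - 42005)*(-1/30166) = -16475903*(-1/30166) = 16475903/30166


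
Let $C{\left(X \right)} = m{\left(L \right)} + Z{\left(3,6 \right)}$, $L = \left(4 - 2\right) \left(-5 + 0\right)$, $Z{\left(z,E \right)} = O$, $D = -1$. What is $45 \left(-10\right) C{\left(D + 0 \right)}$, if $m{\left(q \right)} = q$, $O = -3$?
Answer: $5850$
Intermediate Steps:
$Z{\left(z,E \right)} = -3$
$L = -10$ ($L = 2 \left(-5\right) = -10$)
$C{\left(X \right)} = -13$ ($C{\left(X \right)} = -10 - 3 = -13$)
$45 \left(-10\right) C{\left(D + 0 \right)} = 45 \left(-10\right) \left(-13\right) = \left(-450\right) \left(-13\right) = 5850$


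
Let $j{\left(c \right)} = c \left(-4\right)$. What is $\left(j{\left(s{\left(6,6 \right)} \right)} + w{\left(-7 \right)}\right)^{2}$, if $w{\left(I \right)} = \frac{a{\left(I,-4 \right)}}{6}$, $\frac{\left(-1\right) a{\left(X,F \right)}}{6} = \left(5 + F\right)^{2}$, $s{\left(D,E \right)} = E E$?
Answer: $21025$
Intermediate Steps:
$s{\left(D,E \right)} = E^{2}$
$j{\left(c \right)} = - 4 c$
$a{\left(X,F \right)} = - 6 \left(5 + F\right)^{2}$
$w{\left(I \right)} = -1$ ($w{\left(I \right)} = \frac{\left(-6\right) \left(5 - 4\right)^{2}}{6} = - 6 \cdot 1^{2} \cdot \frac{1}{6} = \left(-6\right) 1 \cdot \frac{1}{6} = \left(-6\right) \frac{1}{6} = -1$)
$\left(j{\left(s{\left(6,6 \right)} \right)} + w{\left(-7 \right)}\right)^{2} = \left(- 4 \cdot 6^{2} - 1\right)^{2} = \left(\left(-4\right) 36 - 1\right)^{2} = \left(-144 - 1\right)^{2} = \left(-145\right)^{2} = 21025$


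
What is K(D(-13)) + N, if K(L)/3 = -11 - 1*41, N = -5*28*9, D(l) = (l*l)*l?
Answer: -1416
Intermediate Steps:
D(l) = l³ (D(l) = l²*l = l³)
N = -1260 (N = -140*9 = -1260)
K(L) = -156 (K(L) = 3*(-11 - 1*41) = 3*(-11 - 41) = 3*(-52) = -156)
K(D(-13)) + N = -156 - 1260 = -1416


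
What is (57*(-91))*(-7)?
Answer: 36309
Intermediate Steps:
(57*(-91))*(-7) = -5187*(-7) = 36309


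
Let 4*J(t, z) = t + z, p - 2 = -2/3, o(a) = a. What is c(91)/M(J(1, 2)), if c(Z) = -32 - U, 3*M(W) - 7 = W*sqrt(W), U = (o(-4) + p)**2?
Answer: -157696/9327 + 2816*sqrt(3)/3109 ≈ -15.339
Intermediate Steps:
p = 4/3 (p = 2 - 2/3 = 4/3 ≈ 1.3333)
J(t, z) = t/4 + z/4 (J(t, z) = (t + z)/4 = t/4 + z/4)
U = 64/9 (U = (-4 + 4/3)**2 = (-8/3)**2 = 64/9 ≈ 7.1111)
M(W) = 7/3 + W**(3/2)/3 (M(W) = 7/3 + (W*sqrt(W))/3 = 7/3 + W**(3/2)/3)
c(Z) = -352/9 (c(Z) = -32 - 1*64/9 = -32 - 64/9 = -352/9)
c(91)/M(J(1, 2)) = -352/(9*(7/3 + ((1/4)*1 + (1/4)*2)**(3/2)/3)) = -352/(9*(7/3 + (1/4 + 1/2)**(3/2)/3)) = -352/(9*(7/3 + (3/4)**(3/2)/3)) = -352/(9*(7/3 + (3*sqrt(3)/8)/3)) = -352/(9*(7/3 + sqrt(3)/8))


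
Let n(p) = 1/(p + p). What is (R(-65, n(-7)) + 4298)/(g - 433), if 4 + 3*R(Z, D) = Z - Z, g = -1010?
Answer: -12890/4329 ≈ -2.9776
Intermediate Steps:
n(p) = 1/(2*p)
R(Z, D) = -4/3 (R(Z, D) = -4/3 + (Z - Z)/3 = -4/3 + (1/3)*0 = -4/3 + 0 = -4/3)
(R(-65, n(-7)) + 4298)/(g - 433) = (-4/3 + 4298)/(-1010 - 433) = (12890/3)/(-1443) = (12890/3)*(-1/1443) = -12890/4329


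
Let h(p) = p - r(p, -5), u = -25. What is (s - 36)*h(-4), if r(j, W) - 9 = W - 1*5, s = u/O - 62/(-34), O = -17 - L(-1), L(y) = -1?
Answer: 26613/272 ≈ 97.842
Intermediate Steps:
O = -16 (O = -17 - 1*(-1) = -17 + 1 = -16)
s = 921/272 (s = -25/(-16) - 62/(-34) = -25*(-1/16) - 62*(-1/34) = 25/16 + 31/17 = 921/272 ≈ 3.3860)
r(j, W) = 4 + W (r(j, W) = 9 + (W - 1*5) = 9 + (W - 5) = 9 + (-5 + W) = 4 + W)
h(p) = 1 + p (h(p) = p - (4 - 5) = p - 1*(-1) = p + 1 = 1 + p)
(s - 36)*h(-4) = (921/272 - 36)*(1 - 4) = -8871/272*(-3) = 26613/272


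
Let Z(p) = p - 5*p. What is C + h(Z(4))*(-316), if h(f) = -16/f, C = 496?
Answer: 180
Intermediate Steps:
Z(p) = -4*p
C + h(Z(4))*(-316) = 496 - 16/((-4*4))*(-316) = 496 - 16/(-16)*(-316) = 496 - 16*(-1/16)*(-316) = 496 + 1*(-316) = 496 - 316 = 180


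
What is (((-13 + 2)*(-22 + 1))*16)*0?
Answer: 0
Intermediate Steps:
(((-13 + 2)*(-22 + 1))*16)*0 = (-11*(-21)*16)*0 = (231*16)*0 = 3696*0 = 0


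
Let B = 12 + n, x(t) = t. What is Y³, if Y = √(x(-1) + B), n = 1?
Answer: 24*√3 ≈ 41.569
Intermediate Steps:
B = 13 (B = 12 + 1 = 13)
Y = 2*√3 (Y = √(-1 + 13) = √12 = 2*√3 ≈ 3.4641)
Y³ = (2*√3)³ = 24*√3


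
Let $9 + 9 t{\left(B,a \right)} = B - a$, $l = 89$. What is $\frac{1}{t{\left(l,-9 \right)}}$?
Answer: $\frac{9}{89} \approx 0.10112$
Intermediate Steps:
$t{\left(B,a \right)} = -1 - \frac{a}{9} + \frac{B}{9}$ ($t{\left(B,a \right)} = -1 + \frac{B - a}{9} = -1 + \left(- \frac{a}{9} + \frac{B}{9}\right) = -1 - \frac{a}{9} + \frac{B}{9}$)
$\frac{1}{t{\left(l,-9 \right)}} = \frac{1}{-1 - -1 + \frac{1}{9} \cdot 89} = \frac{1}{-1 + 1 + \frac{89}{9}} = \frac{1}{\frac{89}{9}} = \frac{9}{89}$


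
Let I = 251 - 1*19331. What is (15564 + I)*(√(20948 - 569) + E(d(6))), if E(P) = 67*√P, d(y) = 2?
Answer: -235572*√2 - 3516*√20379 ≈ -8.3508e+5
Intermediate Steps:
I = -19080 (I = 251 - 19331 = -19080)
(15564 + I)*(√(20948 - 569) + E(d(6))) = (15564 - 19080)*(√(20948 - 569) + 67*√2) = -3516*(√20379 + 67*√2) = -235572*√2 - 3516*√20379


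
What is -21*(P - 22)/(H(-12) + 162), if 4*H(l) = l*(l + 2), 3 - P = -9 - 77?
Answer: -469/64 ≈ -7.3281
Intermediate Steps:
P = 89 (P = 3 - (-9 - 77) = 3 - 1*(-86) = 3 + 86 = 89)
H(l) = l*(2 + l)/4 (H(l) = (l*(l + 2))/4 = (l*(2 + l))/4 = l*(2 + l)/4)
-21*(P - 22)/(H(-12) + 162) = -21*(89 - 22)/((¼)*(-12)*(2 - 12) + 162) = -1407/((¼)*(-12)*(-10) + 162) = -1407/(30 + 162) = -1407/192 = -21*67/192 = -469/64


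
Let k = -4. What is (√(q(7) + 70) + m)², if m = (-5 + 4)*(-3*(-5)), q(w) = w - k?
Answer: 36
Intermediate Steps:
q(w) = 4 + w (q(w) = w - 1*(-4) = w + 4 = 4 + w)
m = -15 (m = -1*15 = -15)
(√(q(7) + 70) + m)² = (√((4 + 7) + 70) - 15)² = (√(11 + 70) - 15)² = (√81 - 15)² = (9 - 15)² = (-6)² = 36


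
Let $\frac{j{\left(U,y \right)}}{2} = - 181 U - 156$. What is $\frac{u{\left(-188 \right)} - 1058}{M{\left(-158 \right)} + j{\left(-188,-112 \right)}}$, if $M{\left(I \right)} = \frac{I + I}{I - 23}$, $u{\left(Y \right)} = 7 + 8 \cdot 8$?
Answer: $- \frac{178647}{12261980} \approx -0.014569$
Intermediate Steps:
$u{\left(Y \right)} = 71$ ($u{\left(Y \right)} = 7 + 64 = 71$)
$j{\left(U,y \right)} = -312 - 362 U$ ($j{\left(U,y \right)} = 2 \left(- 181 U - 156\right) = 2 \left(-156 - 181 U\right) = -312 - 362 U$)
$M{\left(I \right)} = \frac{2 I}{-23 + I}$
$\frac{u{\left(-188 \right)} - 1058}{M{\left(-158 \right)} + j{\left(-188,-112 \right)}} = \frac{71 - 1058}{2 \left(-158\right) \frac{1}{-23 - 158} - -67744} = - \frac{987}{2 \left(-158\right) \frac{1}{-181} + \left(-312 + 68056\right)} = - \frac{987}{2 \left(-158\right) \left(- \frac{1}{181}\right) + 67744} = - \frac{987}{\frac{316}{181} + 67744} = - \frac{987}{\frac{12261980}{181}} = \left(-987\right) \frac{181}{12261980} = - \frac{178647}{12261980}$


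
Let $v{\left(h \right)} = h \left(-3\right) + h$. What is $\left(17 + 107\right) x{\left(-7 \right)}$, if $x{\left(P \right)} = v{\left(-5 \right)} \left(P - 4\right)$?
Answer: $-13640$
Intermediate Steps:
$v{\left(h \right)} = - 2 h$ ($v{\left(h \right)} = - 3 h + h = - 2 h$)
$x{\left(P \right)} = -40 + 10 P$ ($x{\left(P \right)} = \left(-2\right) \left(-5\right) \left(P - 4\right) = 10 \left(-4 + P\right) = -40 + 10 P$)
$\left(17 + 107\right) x{\left(-7 \right)} = \left(17 + 107\right) \left(-40 + 10 \left(-7\right)\right) = 124 \left(-40 - 70\right) = 124 \left(-110\right) = -13640$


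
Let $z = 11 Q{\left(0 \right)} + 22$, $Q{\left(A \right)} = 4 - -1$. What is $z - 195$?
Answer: $-118$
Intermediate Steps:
$Q{\left(A \right)} = 5$ ($Q{\left(A \right)} = 4 + 1 = 5$)
$z = 77$ ($z = 11 \cdot 5 + 22 = 55 + 22 = 77$)
$z - 195 = 77 - 195 = -118$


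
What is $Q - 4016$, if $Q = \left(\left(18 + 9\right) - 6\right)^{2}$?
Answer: $-3575$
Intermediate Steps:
$Q = 441$ ($Q = \left(27 - 6\right)^{2} = 21^{2} = 441$)
$Q - 4016 = 441 - 4016 = -3575$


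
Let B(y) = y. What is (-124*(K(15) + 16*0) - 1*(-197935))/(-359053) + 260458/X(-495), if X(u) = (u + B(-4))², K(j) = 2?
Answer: 44293965587/89404556053 ≈ 0.49543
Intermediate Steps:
X(u) = (-4 + u)² (X(u) = (u - 4)² = (-4 + u)²)
(-124*(K(15) + 16*0) - 1*(-197935))/(-359053) + 260458/X(-495) = (-124*(2 + 16*0) - 1*(-197935))/(-359053) + 260458/((-4 - 495)²) = (-124*(2 + 0) + 197935)*(-1/359053) + 260458/((-499)²) = (-124*2 + 197935)*(-1/359053) + 260458/249001 = (-248 + 197935)*(-1/359053) + 260458*(1/249001) = 197687*(-1/359053) + 260458/249001 = -197687/359053 + 260458/249001 = 44293965587/89404556053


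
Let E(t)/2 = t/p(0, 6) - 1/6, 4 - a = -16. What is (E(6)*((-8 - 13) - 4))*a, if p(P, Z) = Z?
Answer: -2500/3 ≈ -833.33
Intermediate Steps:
a = 20 (a = 4 - 1*(-16) = 4 + 16 = 20)
E(t) = -⅓ + t/3 (E(t) = 2*(t/6 - 1/6) = 2*(t*(⅙) - 1*⅙) = 2*(t/6 - ⅙) = 2*(-⅙ + t/6) = -⅓ + t/3)
(E(6)*((-8 - 13) - 4))*a = ((-⅓ + (⅓)*6)*((-8 - 13) - 4))*20 = ((-⅓ + 2)*(-21 - 4))*20 = ((5/3)*(-25))*20 = -125/3*20 = -2500/3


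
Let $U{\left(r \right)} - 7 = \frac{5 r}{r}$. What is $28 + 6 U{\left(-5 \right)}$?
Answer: $100$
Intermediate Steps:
$U{\left(r \right)} = 12$ ($U{\left(r \right)} = 7 + \frac{5 r}{r} = 7 + 5 = 12$)
$28 + 6 U{\left(-5 \right)} = 28 + 6 \cdot 12 = 28 + 72 = 100$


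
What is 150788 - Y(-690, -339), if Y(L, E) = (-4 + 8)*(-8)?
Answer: 150820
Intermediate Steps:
Y(L, E) = -32 (Y(L, E) = 4*(-8) = -32)
150788 - Y(-690, -339) = 150788 - 1*(-32) = 150788 + 32 = 150820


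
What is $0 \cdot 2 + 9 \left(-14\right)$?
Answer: $-126$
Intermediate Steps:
$0 \cdot 2 + 9 \left(-14\right) = 0 - 126 = -126$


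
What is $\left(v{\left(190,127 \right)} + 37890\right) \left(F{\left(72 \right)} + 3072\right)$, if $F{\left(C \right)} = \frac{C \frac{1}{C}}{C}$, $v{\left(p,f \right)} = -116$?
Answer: $\frac{4177521095}{36} \approx 1.1604 \cdot 10^{8}$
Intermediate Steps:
$F{\left(C \right)} = \frac{1}{C}$ ($F{\left(C \right)} = 1 \frac{1}{C} = \frac{1}{C}$)
$\left(v{\left(190,127 \right)} + 37890\right) \left(F{\left(72 \right)} + 3072\right) = \left(-116 + 37890\right) \left(\frac{1}{72} + 3072\right) = 37774 \left(\frac{1}{72} + 3072\right) = 37774 \cdot \frac{221185}{72} = \frac{4177521095}{36}$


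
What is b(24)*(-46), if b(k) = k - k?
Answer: 0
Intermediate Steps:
b(k) = 0
b(24)*(-46) = 0*(-46) = 0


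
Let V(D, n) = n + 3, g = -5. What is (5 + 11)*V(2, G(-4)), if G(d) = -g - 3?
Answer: 80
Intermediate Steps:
G(d) = 2 (G(d) = -1*(-5) - 3 = 5 - 3 = 2)
V(D, n) = 3 + n
(5 + 11)*V(2, G(-4)) = (5 + 11)*(3 + 2) = 16*5 = 80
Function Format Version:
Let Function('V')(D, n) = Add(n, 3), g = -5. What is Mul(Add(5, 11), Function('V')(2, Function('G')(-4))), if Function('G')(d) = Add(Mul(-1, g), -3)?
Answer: 80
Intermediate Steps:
Function('G')(d) = 2 (Function('G')(d) = Add(Mul(-1, -5), -3) = Add(5, -3) = 2)
Function('V')(D, n) = Add(3, n)
Mul(Add(5, 11), Function('V')(2, Function('G')(-4))) = Mul(Add(5, 11), Add(3, 2)) = Mul(16, 5) = 80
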